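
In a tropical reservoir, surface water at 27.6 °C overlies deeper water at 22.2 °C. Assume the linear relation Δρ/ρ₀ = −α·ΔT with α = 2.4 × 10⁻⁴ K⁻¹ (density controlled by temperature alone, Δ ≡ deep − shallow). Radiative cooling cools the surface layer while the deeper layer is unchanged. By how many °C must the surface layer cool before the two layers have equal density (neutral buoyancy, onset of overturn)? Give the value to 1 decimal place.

5.4 °C

With temperature the only control, equal density requires T_surf′ = T_deep.
T_surf′ = 22.2 °C.
Cooling required: 27.6 − 22.2 = 5.4 °C.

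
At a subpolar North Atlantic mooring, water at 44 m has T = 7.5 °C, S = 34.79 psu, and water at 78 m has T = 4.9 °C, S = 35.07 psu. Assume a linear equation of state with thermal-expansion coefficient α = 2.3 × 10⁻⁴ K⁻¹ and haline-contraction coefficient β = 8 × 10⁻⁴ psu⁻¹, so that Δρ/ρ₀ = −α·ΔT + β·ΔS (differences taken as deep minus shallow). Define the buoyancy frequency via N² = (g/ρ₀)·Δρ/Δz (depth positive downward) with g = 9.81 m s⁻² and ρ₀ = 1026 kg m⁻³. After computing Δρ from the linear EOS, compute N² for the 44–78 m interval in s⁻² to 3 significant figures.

2.37 × 10⁻⁴ s⁻²

ΔT = -2.6 K, ΔS = +0.28 psu (deep − shallow).
Δρ/ρ₀ = −αΔT + βΔS = 5.98 × 10⁻⁴ + 2.24 × 10⁻⁴ = 8.22 × 10⁻⁴, so Δρ ≈ 0.8434 kg m⁻³.
N² = (g/ρ₀)·Δρ/Δz = g·(Δρ/ρ₀)/Δz = 9.81 × 8.22 × 10⁻⁴ / 34 = 2.3717 × 10⁻⁴ s⁻² ≈ 2.37 × 10⁻⁴ s⁻².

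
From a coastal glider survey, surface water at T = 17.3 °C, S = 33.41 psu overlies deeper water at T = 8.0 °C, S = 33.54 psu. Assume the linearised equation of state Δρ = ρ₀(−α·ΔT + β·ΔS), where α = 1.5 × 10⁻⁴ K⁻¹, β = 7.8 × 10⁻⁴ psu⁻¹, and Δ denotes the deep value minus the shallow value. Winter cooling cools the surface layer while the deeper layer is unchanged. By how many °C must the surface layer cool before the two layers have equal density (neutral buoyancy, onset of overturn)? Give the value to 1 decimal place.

10.0 °C

Neutral buoyancy requires Δρ = 0, i.e. −α(T_deep − T_surf′) + β(S_deep − S_surf) = 0.
T_surf′ = T_deep − (β/α)·ΔS = 8.0 − (7.8 × 10⁻⁴/1.5 × 10⁻⁴)·(+0.13) = 7.324 °C.
Cooling required: 17.3 − (7.324) = 9.976 °C.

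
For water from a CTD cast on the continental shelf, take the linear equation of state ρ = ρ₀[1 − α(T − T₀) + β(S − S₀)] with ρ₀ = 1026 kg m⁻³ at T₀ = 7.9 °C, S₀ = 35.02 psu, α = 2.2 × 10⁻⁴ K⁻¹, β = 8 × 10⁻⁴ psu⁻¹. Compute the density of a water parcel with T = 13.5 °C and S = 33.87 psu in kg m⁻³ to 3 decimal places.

T − T₀ = +5.6 K, S − S₀ = -1.15 psu.
Bracket = 1 − α·(+5.6) + β·(-1.15) = 1 + (-2.152 × 10⁻³) = 0.9978480.
ρ = 1026 × 0.9978480 = 1023.792 kg m⁻³.

1023.792 kg m⁻³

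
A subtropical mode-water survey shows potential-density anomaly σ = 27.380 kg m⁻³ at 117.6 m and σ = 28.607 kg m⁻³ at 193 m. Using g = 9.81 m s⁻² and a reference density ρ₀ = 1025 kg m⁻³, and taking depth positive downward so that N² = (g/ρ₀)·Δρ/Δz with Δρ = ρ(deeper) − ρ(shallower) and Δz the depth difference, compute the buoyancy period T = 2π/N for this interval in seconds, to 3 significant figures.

503 s

Δρ = 1028.607 − 1027.380 = 1.227 kg m⁻³ over Δz = 193 − 117.6 = 75.4 m.
N² = (9.81/1025) × (1.227/75.4) = 1.5575 × 10⁻⁴ s⁻².
N = √(1.5575 × 10⁻⁴) = 0.012480 rad s⁻¹, so T = 2π/N = 503.46 s ≈ 503 s.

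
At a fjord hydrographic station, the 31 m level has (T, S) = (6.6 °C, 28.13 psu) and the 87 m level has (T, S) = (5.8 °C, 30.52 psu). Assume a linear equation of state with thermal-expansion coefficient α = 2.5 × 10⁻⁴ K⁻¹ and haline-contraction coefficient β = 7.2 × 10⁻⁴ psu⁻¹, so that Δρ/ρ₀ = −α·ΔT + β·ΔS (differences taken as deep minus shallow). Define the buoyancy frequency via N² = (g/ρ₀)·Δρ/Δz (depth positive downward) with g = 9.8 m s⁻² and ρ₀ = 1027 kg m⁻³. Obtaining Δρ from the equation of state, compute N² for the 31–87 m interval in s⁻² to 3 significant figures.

ΔT = -0.8 K, ΔS = +2.39 psu (deep − shallow).
Δρ/ρ₀ = −αΔT + βΔS = 2.00 × 10⁻⁴ + 1.7208 × 10⁻³ = 1.9208 × 10⁻³, so Δρ ≈ 1.973 kg m⁻³.
N² = (g/ρ₀)·Δρ/Δz = g·(Δρ/ρ₀)/Δz = 9.8 × 1.9208 × 10⁻³ / 56 = 3.3614 × 10⁻⁴ s⁻² ≈ 3.36 × 10⁻⁴ s⁻².

3.36 × 10⁻⁴ s⁻²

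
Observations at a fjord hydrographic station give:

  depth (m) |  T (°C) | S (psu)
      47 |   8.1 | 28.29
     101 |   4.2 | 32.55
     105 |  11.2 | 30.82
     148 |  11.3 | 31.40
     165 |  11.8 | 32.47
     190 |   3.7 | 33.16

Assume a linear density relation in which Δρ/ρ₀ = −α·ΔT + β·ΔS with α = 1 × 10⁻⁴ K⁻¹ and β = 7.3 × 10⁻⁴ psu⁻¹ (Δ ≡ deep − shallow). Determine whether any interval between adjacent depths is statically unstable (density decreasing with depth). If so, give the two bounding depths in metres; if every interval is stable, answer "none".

101–105 m

Evaluate Δρ/ρ₀ = −αΔT + βΔS across each adjacent pair:
  47–101 m: −αΔT+βΔS = −(1 × 10⁻⁴)(-3.9)+(7.3 × 10⁻⁴)(+4.26) = 3.5 × 10⁻³ → stable
  101–105 m: −αΔT+βΔS = −(1 × 10⁻⁴)(+7.0)+(7.3 × 10⁻⁴)(-1.73) = -2.0 × 10⁻³ → UNSTABLE
  105–148 m: −αΔT+βΔS = −(1 × 10⁻⁴)(+0.1)+(7.3 × 10⁻⁴)(+0.58) = 4.1 × 10⁻⁴ → stable
  148–165 m: −αΔT+βΔS = −(1 × 10⁻⁴)(+0.5)+(7.3 × 10⁻⁴)(+1.07) = 7.3 × 10⁻⁴ → stable
  165–190 m: −αΔT+βΔS = −(1 × 10⁻⁴)(-8.1)+(7.3 × 10⁻⁴)(+0.69) = 1.3 × 10⁻³ → stable
The 101–105 m interval has Δρ < 0: lighter water underlies denser water.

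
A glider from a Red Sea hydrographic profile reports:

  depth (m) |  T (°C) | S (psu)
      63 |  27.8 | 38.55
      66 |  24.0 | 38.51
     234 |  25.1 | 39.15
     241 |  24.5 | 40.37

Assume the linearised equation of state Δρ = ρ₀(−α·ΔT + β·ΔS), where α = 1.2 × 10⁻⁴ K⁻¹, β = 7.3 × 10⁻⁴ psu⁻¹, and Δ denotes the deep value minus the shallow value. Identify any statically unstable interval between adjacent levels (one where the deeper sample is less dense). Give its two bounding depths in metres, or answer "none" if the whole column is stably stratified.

Evaluate Δρ/ρ₀ = −αΔT + βΔS across each adjacent pair:
  63–66 m: −αΔT+βΔS = −(1.2 × 10⁻⁴)(-3.8)+(7.3 × 10⁻⁴)(-0.04) = 4.3 × 10⁻⁴ → stable
  66–234 m: −αΔT+βΔS = −(1.2 × 10⁻⁴)(+1.1)+(7.3 × 10⁻⁴)(+0.64) = 3.4 × 10⁻⁴ → stable
  234–241 m: −αΔT+βΔS = −(1.2 × 10⁻⁴)(-0.6)+(7.3 × 10⁻⁴)(+1.22) = 9.6 × 10⁻⁴ → stable
Every interval has Δρ > 0: the column is stably stratified throughout.

none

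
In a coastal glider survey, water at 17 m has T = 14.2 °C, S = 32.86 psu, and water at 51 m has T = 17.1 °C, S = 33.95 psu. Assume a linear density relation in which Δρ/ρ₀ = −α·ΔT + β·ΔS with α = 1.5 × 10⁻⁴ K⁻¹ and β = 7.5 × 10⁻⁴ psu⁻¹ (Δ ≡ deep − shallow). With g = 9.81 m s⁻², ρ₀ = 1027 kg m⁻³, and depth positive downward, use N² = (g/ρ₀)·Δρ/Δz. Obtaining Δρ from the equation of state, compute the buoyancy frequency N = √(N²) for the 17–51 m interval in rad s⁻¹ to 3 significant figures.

0.0105 rad s⁻¹

ΔT = +2.9 K, ΔS = +1.09 psu (deep − shallow).
Δρ/ρ₀ = −αΔT + βΔS = -4.35 × 10⁻⁴ + 8.175 × 10⁻⁴ = 3.825 × 10⁻⁴, so Δρ ≈ 0.3928 kg m⁻³.
N² = (g/ρ₀)·Δρ/Δz = g·(Δρ/ρ₀)/Δz = 9.81 × 3.825 × 10⁻⁴ / 34 = 1.1036 × 10⁻⁴ s⁻².
N = √(1.1036 × 10⁻⁴) = 0.010505 rad s⁻¹ ≈ 0.0105 rad s⁻¹.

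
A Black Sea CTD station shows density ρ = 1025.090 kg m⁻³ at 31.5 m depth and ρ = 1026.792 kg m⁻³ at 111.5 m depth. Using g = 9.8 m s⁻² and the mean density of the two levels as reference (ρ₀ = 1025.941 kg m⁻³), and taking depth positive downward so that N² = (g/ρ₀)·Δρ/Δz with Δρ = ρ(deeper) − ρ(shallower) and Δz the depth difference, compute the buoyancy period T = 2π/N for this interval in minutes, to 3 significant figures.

Δρ = 1026.792 − 1025.090 = 1.702 kg m⁻³ over Δz = 111.5 − 31.5 = 80 m.
N² = (9.8/1025.941) × (1.702/80) = 2.0322 × 10⁻⁴ s⁻².
N = √(2.0322 × 10⁻⁴) = 0.014256 rad s⁻¹, so T = 2π/N = 440.74 s = 7.3457 min ≈ 7.35 min.
A positive N² confirms static stability across the interval.

7.35 min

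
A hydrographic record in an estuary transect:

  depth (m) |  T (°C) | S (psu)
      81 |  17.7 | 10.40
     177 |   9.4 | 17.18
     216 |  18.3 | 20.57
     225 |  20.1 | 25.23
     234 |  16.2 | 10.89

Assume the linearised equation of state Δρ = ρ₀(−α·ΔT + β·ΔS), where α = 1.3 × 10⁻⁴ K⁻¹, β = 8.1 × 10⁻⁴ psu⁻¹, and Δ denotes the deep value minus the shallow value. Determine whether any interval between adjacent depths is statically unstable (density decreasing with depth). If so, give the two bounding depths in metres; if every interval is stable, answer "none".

225–234 m

Evaluate Δρ/ρ₀ = −αΔT + βΔS across each adjacent pair:
  81–177 m: −αΔT+βΔS = −(1.3 × 10⁻⁴)(-8.3)+(8.1 × 10⁻⁴)(+6.78) = 6.6 × 10⁻³ → stable
  177–216 m: −αΔT+βΔS = −(1.3 × 10⁻⁴)(+8.9)+(8.1 × 10⁻⁴)(+3.39) = 1.6 × 10⁻³ → stable
  216–225 m: −αΔT+βΔS = −(1.3 × 10⁻⁴)(+1.8)+(8.1 × 10⁻⁴)(+4.66) = 3.5 × 10⁻³ → stable
  225–234 m: −αΔT+βΔS = −(1.3 × 10⁻⁴)(-3.9)+(8.1 × 10⁻⁴)(-14.34) = -0.011 → UNSTABLE
The 225–234 m interval has Δρ < 0: lighter water underlies denser water.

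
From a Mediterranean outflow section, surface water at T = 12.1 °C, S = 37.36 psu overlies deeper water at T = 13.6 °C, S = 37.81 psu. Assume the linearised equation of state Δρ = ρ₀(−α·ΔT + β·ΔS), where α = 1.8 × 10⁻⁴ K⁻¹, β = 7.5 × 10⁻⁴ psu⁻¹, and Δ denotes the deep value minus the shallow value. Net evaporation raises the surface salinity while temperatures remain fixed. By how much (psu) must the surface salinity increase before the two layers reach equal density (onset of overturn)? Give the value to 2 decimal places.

0.09 psu

Neutral buoyancy requires −α(T_deep − T_surf) + β(S_deep − S_surf′) = 0.
S_surf′ = S_deep − (α/β)·ΔT = 37.81 − (1.8 × 10⁻⁴/7.5 × 10⁻⁴)·(+1.5) = 37.4500 psu.
Increase required: 37.4500 − 37.36 = 0.0900 psu.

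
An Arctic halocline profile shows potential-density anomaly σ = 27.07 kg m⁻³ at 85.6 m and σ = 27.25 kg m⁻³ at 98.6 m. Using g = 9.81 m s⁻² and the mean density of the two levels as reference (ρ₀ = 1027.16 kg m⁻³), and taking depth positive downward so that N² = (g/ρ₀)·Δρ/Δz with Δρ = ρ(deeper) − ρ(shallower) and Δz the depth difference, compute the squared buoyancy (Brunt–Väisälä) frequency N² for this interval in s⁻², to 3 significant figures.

Δρ = 1027.25 − 1027.07 = 0.18 kg m⁻³ over Δz = 98.6 − 85.6 = 13 m.
N² = (9.81/1027.16) × (0.18/13) = 1.3224 × 10⁻⁴ s⁻² ≈ 1.32 × 10⁻⁴ s⁻².

1.32 × 10⁻⁴ s⁻²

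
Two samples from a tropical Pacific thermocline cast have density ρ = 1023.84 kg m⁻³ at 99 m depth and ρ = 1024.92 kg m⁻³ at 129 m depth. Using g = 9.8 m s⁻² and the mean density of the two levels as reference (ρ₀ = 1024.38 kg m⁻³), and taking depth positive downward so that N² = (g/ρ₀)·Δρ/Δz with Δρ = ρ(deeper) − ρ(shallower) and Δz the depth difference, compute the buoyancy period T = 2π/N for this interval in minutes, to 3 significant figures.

5.64 min

Δρ = 1024.92 − 1023.84 = 1.08 kg m⁻³ over Δz = 129 − 99 = 30 m.
N² = (9.8/1024.38) × (1.08/30) = 3.4440 × 10⁻⁴ s⁻².
N = √(3.4440 × 10⁻⁴) = 0.018558 rad s⁻¹, so T = 2π/N = 338.57 s = 5.6428 min ≈ 5.64 min.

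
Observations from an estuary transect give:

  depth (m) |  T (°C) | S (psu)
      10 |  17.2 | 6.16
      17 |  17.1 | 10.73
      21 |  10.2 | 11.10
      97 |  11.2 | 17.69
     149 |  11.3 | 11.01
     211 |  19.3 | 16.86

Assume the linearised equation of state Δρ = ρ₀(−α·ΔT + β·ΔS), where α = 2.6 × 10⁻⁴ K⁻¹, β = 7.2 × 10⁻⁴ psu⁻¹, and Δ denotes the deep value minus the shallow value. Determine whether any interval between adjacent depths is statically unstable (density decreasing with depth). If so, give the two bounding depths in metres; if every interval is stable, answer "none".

97–149 m

Evaluate Δρ/ρ₀ = −αΔT + βΔS across each adjacent pair:
  10–17 m: −αΔT+βΔS = −(2.6 × 10⁻⁴)(-0.1)+(7.2 × 10⁻⁴)(+4.57) = 3.3 × 10⁻³ → stable
  17–21 m: −αΔT+βΔS = −(2.6 × 10⁻⁴)(-6.9)+(7.2 × 10⁻⁴)(+0.37) = 2.1 × 10⁻³ → stable
  21–97 m: −αΔT+βΔS = −(2.6 × 10⁻⁴)(+1.0)+(7.2 × 10⁻⁴)(+6.59) = 4.5 × 10⁻³ → stable
  97–149 m: −αΔT+βΔS = −(2.6 × 10⁻⁴)(+0.1)+(7.2 × 10⁻⁴)(-6.68) = -4.8 × 10⁻³ → UNSTABLE
  149–211 m: −αΔT+βΔS = −(2.6 × 10⁻⁴)(+8.0)+(7.2 × 10⁻⁴)(+5.85) = 2.1 × 10⁻³ → stable
The 97–149 m interval has Δρ < 0: lighter water underlies denser water.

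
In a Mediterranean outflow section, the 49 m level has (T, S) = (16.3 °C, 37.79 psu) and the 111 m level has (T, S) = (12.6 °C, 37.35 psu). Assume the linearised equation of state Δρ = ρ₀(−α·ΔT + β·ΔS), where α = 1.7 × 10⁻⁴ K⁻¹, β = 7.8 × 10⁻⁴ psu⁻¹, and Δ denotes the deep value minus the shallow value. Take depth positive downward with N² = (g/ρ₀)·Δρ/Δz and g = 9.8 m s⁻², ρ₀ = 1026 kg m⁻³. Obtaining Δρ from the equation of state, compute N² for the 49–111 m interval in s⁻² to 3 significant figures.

4.52 × 10⁻⁵ s⁻²

ΔT = -3.7 K, ΔS = -0.44 psu (deep − shallow).
Δρ/ρ₀ = −αΔT + βΔS = 6.29 × 10⁻⁴ − 3.432 × 10⁻⁴ = 2.858 × 10⁻⁴, so Δρ ≈ 0.2932 kg m⁻³.
N² = (g/ρ₀)·Δρ/Δz = g·(Δρ/ρ₀)/Δz = 9.8 × 2.858 × 10⁻⁴ / 62 = 4.5175 × 10⁻⁵ s⁻² ≈ 4.52 × 10⁻⁵ s⁻².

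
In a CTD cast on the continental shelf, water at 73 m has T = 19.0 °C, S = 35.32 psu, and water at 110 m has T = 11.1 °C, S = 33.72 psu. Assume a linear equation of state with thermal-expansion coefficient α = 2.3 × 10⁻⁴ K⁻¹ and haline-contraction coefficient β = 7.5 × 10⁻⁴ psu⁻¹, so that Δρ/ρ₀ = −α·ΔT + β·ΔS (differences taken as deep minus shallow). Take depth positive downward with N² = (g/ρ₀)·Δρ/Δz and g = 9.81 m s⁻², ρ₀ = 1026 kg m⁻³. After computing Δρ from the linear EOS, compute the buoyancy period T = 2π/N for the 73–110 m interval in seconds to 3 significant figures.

ΔT = -7.9 K, ΔS = -1.60 psu (deep − shallow).
Δρ/ρ₀ = −αΔT + βΔS = 1.817 × 10⁻³ − 1.20 × 10⁻³ = 6.17 × 10⁻⁴, so Δρ ≈ 0.6330 kg m⁻³.
N² = (g/ρ₀)·Δρ/Δz = g·(Δρ/ρ₀)/Δz = 9.81 × 6.17 × 10⁻⁴ / 37 = 1.6359 × 10⁻⁴ s⁻².
N = √(1.6359 × 10⁻⁴) = 0.012790 rad s⁻¹ → T = 2π/N = 491.26 s ≈ 491 s.

491 s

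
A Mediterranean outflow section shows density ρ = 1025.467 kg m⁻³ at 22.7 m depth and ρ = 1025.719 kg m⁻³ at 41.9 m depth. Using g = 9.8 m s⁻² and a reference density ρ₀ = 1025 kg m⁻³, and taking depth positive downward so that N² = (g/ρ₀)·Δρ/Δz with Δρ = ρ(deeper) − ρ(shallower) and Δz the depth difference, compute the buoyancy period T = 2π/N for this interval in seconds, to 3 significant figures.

Δρ = 1025.719 − 1025.467 = 0.252 kg m⁻³ over Δz = 41.9 − 22.7 = 19.2 m.
N² = (9.8/1025) × (0.252/19.2) = 1.2549 × 10⁻⁴ s⁻².
N = √(1.2549 × 10⁻⁴) = 0.011202 rad s⁻¹, so T = 2π/N = 560.90 s ≈ 561 s.

561 s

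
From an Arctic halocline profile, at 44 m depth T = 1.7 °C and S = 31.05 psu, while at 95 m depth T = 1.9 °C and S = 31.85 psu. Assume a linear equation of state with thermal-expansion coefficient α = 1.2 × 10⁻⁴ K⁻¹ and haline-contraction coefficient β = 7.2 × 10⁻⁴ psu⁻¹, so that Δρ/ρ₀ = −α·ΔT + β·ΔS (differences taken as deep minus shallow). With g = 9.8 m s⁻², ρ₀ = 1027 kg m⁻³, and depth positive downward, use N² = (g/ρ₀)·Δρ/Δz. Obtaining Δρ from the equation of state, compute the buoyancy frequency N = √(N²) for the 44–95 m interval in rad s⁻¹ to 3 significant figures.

0.0103 rad s⁻¹

ΔT = +0.2 K, ΔS = +0.80 psu (deep − shallow).
Δρ/ρ₀ = −αΔT + βΔS = -2.40 × 10⁻⁵ + 5.76 × 10⁻⁴ = 5.52 × 10⁻⁴, so Δρ ≈ 0.5669 kg m⁻³.
N² = (g/ρ₀)·Δρ/Δz = g·(Δρ/ρ₀)/Δz = 9.8 × 5.52 × 10⁻⁴ / 51 = 1.0607 × 10⁻⁴ s⁻².
N = √(1.0607 × 10⁻⁴) = 0.010299 rad s⁻¹ ≈ 0.0103 rad s⁻¹.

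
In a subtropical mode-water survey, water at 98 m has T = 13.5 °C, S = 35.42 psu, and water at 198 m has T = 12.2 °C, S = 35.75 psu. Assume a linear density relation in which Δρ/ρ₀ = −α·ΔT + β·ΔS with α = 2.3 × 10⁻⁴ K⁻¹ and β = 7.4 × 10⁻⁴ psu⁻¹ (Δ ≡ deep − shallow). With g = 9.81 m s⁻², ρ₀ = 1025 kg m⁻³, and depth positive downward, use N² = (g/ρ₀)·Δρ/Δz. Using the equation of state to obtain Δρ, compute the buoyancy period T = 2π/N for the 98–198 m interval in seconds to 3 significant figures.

861 s

ΔT = -1.3 K, ΔS = +0.33 psu (deep − shallow).
Δρ/ρ₀ = −αΔT + βΔS = 2.99 × 10⁻⁴ + 2.442 × 10⁻⁴ = 5.432 × 10⁻⁴, so Δρ ≈ 0.5568 kg m⁻³.
N² = (g/ρ₀)·Δρ/Δz = g·(Δρ/ρ₀)/Δz = 9.81 × 5.432 × 10⁻⁴ / 100 = 5.3288 × 10⁻⁵ s⁻².
N = √(5.3288 × 10⁻⁵) = 7.2999 × 10⁻³ rad s⁻¹ → T = 2π/N = 860.72 s ≈ 861 s.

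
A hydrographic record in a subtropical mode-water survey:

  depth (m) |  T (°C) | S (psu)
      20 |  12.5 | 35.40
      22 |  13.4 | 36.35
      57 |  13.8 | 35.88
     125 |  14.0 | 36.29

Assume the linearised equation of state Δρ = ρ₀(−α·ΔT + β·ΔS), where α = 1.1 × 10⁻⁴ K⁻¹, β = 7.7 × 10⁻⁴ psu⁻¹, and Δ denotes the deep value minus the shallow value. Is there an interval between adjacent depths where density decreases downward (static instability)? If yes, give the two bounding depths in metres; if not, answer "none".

22–57 m

Evaluate Δρ/ρ₀ = −αΔT + βΔS across each adjacent pair:
  20–22 m: −αΔT+βΔS = −(1.1 × 10⁻⁴)(+0.9)+(7.7 × 10⁻⁴)(+0.95) = 6.3 × 10⁻⁴ → stable
  22–57 m: −αΔT+βΔS = −(1.1 × 10⁻⁴)(+0.4)+(7.7 × 10⁻⁴)(-0.47) = -4.1 × 10⁻⁴ → UNSTABLE
  57–125 m: −αΔT+βΔS = −(1.1 × 10⁻⁴)(+0.2)+(7.7 × 10⁻⁴)(+0.41) = 2.9 × 10⁻⁴ → stable
The 22–57 m interval has Δρ < 0: lighter water underlies denser water.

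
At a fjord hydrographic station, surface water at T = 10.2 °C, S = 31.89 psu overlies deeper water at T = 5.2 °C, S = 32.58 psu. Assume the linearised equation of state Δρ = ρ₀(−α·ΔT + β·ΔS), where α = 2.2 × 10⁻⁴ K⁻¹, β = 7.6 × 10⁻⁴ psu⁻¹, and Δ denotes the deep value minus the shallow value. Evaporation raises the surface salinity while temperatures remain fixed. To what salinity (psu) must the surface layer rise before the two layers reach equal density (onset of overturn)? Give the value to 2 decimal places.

Neutral buoyancy requires −α(T_deep − T_surf) + β(S_deep − S_surf′) = 0.
S_surf′ = S_deep − (α/β)·ΔT = 32.58 − (2.2 × 10⁻⁴/7.6 × 10⁻⁴)·(-5.0) = 34.0274 psu.
Increase required: 34.0274 − 31.89 = 2.1374 psu.

34.03 psu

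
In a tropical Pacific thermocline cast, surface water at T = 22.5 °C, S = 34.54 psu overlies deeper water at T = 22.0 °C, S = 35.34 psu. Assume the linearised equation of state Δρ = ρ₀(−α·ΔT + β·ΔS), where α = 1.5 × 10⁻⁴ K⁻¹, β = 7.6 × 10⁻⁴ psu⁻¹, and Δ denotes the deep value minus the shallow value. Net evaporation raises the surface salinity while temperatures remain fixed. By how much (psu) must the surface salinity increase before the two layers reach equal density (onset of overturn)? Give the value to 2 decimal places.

0.90 psu

Neutral buoyancy requires −α(T_deep − T_surf) + β(S_deep − S_surf′) = 0.
S_surf′ = S_deep − (α/β)·ΔT = 35.34 − (1.5 × 10⁻⁴/7.6 × 10⁻⁴)·(-0.5) = 35.4387 psu.
Increase required: 35.4387 − 34.54 = 0.8987 psu.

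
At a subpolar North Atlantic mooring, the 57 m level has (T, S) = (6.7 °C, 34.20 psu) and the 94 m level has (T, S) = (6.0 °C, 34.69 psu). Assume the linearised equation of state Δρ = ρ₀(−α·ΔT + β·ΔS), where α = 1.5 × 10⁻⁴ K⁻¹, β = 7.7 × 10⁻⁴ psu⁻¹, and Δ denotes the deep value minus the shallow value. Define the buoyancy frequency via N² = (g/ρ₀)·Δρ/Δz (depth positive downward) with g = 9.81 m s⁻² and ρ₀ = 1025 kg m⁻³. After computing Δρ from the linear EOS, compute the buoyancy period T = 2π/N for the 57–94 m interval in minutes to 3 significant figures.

ΔT = -0.7 K, ΔS = +0.49 psu (deep − shallow).
Δρ/ρ₀ = −αΔT + βΔS = 1.05 × 10⁻⁴ + 3.773 × 10⁻⁴ = 4.823 × 10⁻⁴, so Δρ ≈ 0.4944 kg m⁻³.
N² = (g/ρ₀)·Δρ/Δz = g·(Δρ/ρ₀)/Δz = 9.81 × 4.823 × 10⁻⁴ / 37 = 1.2787 × 10⁻⁴ s⁻².
N = √(1.2787 × 10⁻⁴) = 0.011308 rad s⁻¹ → T = 2π/N = 555.64 s = 9.2607 min ≈ 9.26 min.

9.26 min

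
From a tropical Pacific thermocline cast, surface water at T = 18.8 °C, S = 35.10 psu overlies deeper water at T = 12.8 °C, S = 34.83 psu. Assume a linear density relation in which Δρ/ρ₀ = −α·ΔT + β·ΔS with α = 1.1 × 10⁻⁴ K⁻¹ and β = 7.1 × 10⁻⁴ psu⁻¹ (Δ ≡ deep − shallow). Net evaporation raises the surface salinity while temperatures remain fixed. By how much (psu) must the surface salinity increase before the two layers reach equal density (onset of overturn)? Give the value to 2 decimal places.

Neutral buoyancy requires −α(T_deep − T_surf) + β(S_deep − S_surf′) = 0.
S_surf′ = S_deep − (α/β)·ΔT = 34.83 − (1.1 × 10⁻⁴/7.1 × 10⁻⁴)·(-6.0) = 35.7596 psu.
Increase required: 35.7596 − 35.10 = 0.6596 psu.

0.66 psu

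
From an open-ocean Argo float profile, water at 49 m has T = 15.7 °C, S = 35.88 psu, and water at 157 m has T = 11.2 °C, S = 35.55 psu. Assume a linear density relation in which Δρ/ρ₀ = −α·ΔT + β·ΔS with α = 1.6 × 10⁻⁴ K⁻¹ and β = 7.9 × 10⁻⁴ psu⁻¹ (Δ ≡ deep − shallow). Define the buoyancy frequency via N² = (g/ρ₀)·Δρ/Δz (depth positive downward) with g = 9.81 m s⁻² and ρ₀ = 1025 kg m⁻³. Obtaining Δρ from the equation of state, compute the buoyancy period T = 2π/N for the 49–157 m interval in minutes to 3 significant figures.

16.2 min

ΔT = -4.5 K, ΔS = -0.33 psu (deep − shallow).
Δρ/ρ₀ = −αΔT + βΔS = 7.20 × 10⁻⁴ − 2.607 × 10⁻⁴ = 4.593 × 10⁻⁴, so Δρ ≈ 0.4708 kg m⁻³.
N² = (g/ρ₀)·Δρ/Δz = g·(Δρ/ρ₀)/Δz = 9.81 × 4.593 × 10⁻⁴ / 108 = 4.1720 × 10⁻⁵ s⁻².
N = √(4.1720 × 10⁻⁵) = 6.4591 × 10⁻³ rad s⁻¹ → T = 2π/N = 972.76 s = 16.213 min ≈ 16.2 min.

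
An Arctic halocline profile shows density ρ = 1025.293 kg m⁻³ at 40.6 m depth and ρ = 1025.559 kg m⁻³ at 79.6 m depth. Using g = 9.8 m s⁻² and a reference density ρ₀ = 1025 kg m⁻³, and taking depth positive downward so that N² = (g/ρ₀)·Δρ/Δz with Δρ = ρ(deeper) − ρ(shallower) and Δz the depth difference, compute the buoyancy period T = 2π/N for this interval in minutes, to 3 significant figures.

Δρ = 1025.559 − 1025.293 = 0.266 kg m⁻³ over Δz = 79.6 − 40.6 = 39 m.
N² = (9.8/1025) × (0.266/39) = 6.5211 × 10⁻⁵ s⁻².
N = √(6.5211 × 10⁻⁵) = 8.0753 × 10⁻³ rad s⁻¹, so T = 2π/N = 778.07 s = 12.968 min ≈ 13.0 min.
A positive N² confirms static stability across the interval.

13.0 min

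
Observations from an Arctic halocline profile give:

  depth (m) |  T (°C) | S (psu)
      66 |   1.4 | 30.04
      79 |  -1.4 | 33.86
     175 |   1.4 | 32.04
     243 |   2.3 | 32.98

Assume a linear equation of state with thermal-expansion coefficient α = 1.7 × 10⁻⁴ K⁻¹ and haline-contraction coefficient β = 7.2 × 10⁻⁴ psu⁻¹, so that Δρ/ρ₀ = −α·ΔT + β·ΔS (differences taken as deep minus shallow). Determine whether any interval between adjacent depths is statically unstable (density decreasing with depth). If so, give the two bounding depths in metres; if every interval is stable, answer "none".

79–175 m

Evaluate Δρ/ρ₀ = −αΔT + βΔS across each adjacent pair:
  66–79 m: −αΔT+βΔS = −(1.7 × 10⁻⁴)(-2.8)+(7.2 × 10⁻⁴)(+3.82) = 3.2 × 10⁻³ → stable
  79–175 m: −αΔT+βΔS = −(1.7 × 10⁻⁴)(+2.8)+(7.2 × 10⁻⁴)(-1.82) = -1.8 × 10⁻³ → UNSTABLE
  175–243 m: −αΔT+βΔS = −(1.7 × 10⁻⁴)(+0.9)+(7.2 × 10⁻⁴)(+0.94) = 5.2 × 10⁻⁴ → stable
The 79–175 m interval has Δρ < 0: lighter water underlies denser water.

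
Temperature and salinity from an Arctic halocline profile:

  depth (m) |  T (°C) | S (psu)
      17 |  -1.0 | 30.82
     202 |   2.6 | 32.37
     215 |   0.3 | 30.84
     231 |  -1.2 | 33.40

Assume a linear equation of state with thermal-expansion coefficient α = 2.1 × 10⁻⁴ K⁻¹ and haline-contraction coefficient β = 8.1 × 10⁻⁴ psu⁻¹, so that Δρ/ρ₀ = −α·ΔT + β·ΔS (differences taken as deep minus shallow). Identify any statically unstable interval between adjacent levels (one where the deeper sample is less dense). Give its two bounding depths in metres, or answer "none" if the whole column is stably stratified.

Evaluate Δρ/ρ₀ = −αΔT + βΔS across each adjacent pair:
  17–202 m: −αΔT+βΔS = −(2.1 × 10⁻⁴)(+3.6)+(8.1 × 10⁻⁴)(+1.55) = 5.0 × 10⁻⁴ → stable
  202–215 m: −αΔT+βΔS = −(2.1 × 10⁻⁴)(-2.3)+(8.1 × 10⁻⁴)(-1.53) = -7.6 × 10⁻⁴ → UNSTABLE
  215–231 m: −αΔT+βΔS = −(2.1 × 10⁻⁴)(-1.5)+(8.1 × 10⁻⁴)(+2.56) = 2.4 × 10⁻³ → stable
The 202–215 m interval has Δρ < 0: lighter water underlies denser water.

202–215 m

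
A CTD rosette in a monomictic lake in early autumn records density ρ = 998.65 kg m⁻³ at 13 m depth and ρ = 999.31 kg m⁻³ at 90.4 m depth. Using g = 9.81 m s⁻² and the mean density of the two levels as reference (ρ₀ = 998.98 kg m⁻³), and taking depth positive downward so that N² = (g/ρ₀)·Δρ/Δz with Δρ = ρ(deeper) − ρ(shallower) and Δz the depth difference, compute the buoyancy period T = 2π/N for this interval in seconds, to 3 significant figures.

Δρ = 999.31 − 998.65 = 0.66 kg m⁻³ over Δz = 90.4 − 13 = 77.4 m.
N² = (9.81/998.98) × (0.66/77.4) = 8.3737 × 10⁻⁵ s⁻².
N = √(8.3737 × 10⁻⁵) = 9.1508 × 10⁻³ rad s⁻¹, so T = 2π/N = 686.63 s ≈ 687 s.

687 s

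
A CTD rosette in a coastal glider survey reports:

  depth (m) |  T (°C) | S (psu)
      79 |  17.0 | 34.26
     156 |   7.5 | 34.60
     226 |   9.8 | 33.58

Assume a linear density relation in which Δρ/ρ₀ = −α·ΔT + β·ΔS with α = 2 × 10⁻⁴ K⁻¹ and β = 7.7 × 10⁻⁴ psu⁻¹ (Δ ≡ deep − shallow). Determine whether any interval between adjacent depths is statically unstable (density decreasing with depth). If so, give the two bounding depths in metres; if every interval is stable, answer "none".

Evaluate Δρ/ρ₀ = −αΔT + βΔS across each adjacent pair:
  79–156 m: −αΔT+βΔS = −(2 × 10⁻⁴)(-9.5)+(7.7 × 10⁻⁴)(+0.34) = 2.2 × 10⁻³ → stable
  156–226 m: −αΔT+βΔS = −(2 × 10⁻⁴)(+2.3)+(7.7 × 10⁻⁴)(-1.02) = -1.2 × 10⁻³ → UNSTABLE
The 156–226 m interval has Δρ < 0: lighter water underlies denser water.

156–226 m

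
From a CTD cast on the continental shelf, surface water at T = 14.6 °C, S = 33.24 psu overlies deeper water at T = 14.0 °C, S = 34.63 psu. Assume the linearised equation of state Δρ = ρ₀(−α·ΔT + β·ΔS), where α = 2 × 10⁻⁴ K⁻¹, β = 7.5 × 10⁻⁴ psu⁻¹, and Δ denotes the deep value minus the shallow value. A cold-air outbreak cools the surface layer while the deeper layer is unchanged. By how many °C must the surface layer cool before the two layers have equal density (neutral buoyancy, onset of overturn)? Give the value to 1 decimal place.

5.8 °C

Neutral buoyancy requires Δρ = 0, i.e. −α(T_deep − T_surf′) + β(S_deep − S_surf) = 0.
T_surf′ = T_deep − (β/α)·ΔS = 14.0 − (7.5 × 10⁻⁴/2 × 10⁻⁴)·(+1.39) = 8.788 °C.
Cooling required: 14.6 − (8.788) = 5.812 °C.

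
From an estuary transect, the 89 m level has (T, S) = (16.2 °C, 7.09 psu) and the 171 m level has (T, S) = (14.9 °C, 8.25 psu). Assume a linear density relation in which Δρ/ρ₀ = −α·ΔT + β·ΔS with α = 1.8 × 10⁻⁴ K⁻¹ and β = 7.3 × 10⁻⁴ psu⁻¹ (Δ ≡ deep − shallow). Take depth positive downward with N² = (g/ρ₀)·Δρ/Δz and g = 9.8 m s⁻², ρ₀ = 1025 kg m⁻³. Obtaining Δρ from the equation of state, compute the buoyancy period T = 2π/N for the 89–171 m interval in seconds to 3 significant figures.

ΔT = -1.3 K, ΔS = +1.16 psu (deep − shallow).
Δρ/ρ₀ = −αΔT + βΔS = 2.34 × 10⁻⁴ + 8.468 × 10⁻⁴ = 1.0808 × 10⁻³, so Δρ ≈ 1.108 kg m⁻³.
N² = (g/ρ₀)·Δρ/Δz = g·(Δρ/ρ₀)/Δz = 9.8 × 1.0808 × 10⁻³ / 82 = 1.2917 × 10⁻⁴ s⁻².
N = √(1.2917 × 10⁻⁴) = 0.011365 rad s⁻¹ → T = 2π/N = 552.85 s ≈ 553 s.

553 s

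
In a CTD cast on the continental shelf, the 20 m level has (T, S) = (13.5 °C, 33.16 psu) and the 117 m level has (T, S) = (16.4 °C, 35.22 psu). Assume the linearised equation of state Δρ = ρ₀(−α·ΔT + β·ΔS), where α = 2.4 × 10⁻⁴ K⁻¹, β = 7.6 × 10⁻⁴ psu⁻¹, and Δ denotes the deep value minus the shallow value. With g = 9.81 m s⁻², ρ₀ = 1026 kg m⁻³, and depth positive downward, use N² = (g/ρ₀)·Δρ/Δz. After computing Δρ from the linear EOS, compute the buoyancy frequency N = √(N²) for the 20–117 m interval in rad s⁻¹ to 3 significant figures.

9.38 × 10⁻³ rad s⁻¹

ΔT = +2.9 K, ΔS = +2.06 psu (deep − shallow).
Δρ/ρ₀ = −αΔT + βΔS = -6.96 × 10⁻⁴ + 1.5656 × 10⁻³ = 8.696 × 10⁻⁴, so Δρ ≈ 0.8922 kg m⁻³.
N² = (g/ρ₀)·Δρ/Δz = g·(Δρ/ρ₀)/Δz = 9.81 × 8.696 × 10⁻⁴ / 97 = 8.7946 × 10⁻⁵ s⁻².
N = √(8.7946 × 10⁻⁵) = 9.3780 × 10⁻³ rad s⁻¹ ≈ 9.38 × 10⁻³ rad s⁻¹.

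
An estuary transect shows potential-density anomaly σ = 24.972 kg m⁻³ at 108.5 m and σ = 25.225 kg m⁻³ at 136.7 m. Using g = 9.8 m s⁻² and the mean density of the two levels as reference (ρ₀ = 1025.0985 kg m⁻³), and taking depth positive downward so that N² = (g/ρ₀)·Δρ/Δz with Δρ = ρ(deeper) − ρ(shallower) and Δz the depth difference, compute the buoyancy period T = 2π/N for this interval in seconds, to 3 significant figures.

Δρ = 1025.225 − 1024.972 = 0.253 kg m⁻³ over Δz = 136.7 − 108.5 = 28.2 m.
N² = (9.8/1025.0985) × (0.253/28.2) = 8.5769 × 10⁻⁵ s⁻².
N = √(8.5769 × 10⁻⁵) = 9.2612 × 10⁻³ rad s⁻¹, so T = 2π/N = 678.44 s ≈ 678 s.

678 s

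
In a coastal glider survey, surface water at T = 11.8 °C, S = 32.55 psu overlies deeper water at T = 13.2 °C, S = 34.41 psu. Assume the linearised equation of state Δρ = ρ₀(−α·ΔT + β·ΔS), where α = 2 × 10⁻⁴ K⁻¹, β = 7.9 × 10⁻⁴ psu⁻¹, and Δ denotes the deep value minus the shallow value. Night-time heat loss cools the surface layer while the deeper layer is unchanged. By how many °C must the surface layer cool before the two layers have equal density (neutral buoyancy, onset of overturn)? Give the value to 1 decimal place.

Neutral buoyancy requires Δρ = 0, i.e. −α(T_deep − T_surf′) + β(S_deep − S_surf) = 0.
T_surf′ = T_deep − (β/α)·ΔS = 13.2 − (7.9 × 10⁻⁴/2 × 10⁻⁴)·(+1.86) = 5.853 °C.
Cooling required: 11.8 − (5.853) = 5.947 °C.

5.9 °C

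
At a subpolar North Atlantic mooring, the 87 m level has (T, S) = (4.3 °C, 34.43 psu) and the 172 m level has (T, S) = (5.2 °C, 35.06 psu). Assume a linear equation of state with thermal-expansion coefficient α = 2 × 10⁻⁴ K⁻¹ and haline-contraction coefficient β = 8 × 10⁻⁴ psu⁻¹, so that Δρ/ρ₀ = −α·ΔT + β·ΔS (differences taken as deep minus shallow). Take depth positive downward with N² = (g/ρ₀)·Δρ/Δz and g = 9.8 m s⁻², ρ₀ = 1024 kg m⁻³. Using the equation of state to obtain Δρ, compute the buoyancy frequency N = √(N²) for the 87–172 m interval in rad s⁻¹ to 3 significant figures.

ΔT = +0.9 K, ΔS = +0.63 psu (deep − shallow).
Δρ/ρ₀ = −αΔT + βΔS = -1.80 × 10⁻⁴ + 5.04 × 10⁻⁴ = 3.24 × 10⁻⁴, so Δρ ≈ 0.3318 kg m⁻³.
N² = (g/ρ₀)·Δρ/Δz = g·(Δρ/ρ₀)/Δz = 9.8 × 3.24 × 10⁻⁴ / 85 = 3.7355 × 10⁻⁵ s⁻².
N = √(3.7355 × 10⁻⁵) = 6.1119 × 10⁻³ rad s⁻¹ ≈ 6.11 × 10⁻³ rad s⁻¹.

6.11 × 10⁻³ rad s⁻¹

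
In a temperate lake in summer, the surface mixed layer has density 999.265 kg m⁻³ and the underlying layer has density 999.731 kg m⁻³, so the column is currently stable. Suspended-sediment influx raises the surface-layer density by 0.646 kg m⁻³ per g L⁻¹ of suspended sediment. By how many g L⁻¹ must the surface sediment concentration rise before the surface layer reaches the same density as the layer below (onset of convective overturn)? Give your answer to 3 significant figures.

0.721 g L⁻¹

Density deficit of the surface layer: 999.731 − 999.265 = 0.466 kg m⁻³.
Required change = 0.466 / 0.646 = 0.721 g L⁻¹.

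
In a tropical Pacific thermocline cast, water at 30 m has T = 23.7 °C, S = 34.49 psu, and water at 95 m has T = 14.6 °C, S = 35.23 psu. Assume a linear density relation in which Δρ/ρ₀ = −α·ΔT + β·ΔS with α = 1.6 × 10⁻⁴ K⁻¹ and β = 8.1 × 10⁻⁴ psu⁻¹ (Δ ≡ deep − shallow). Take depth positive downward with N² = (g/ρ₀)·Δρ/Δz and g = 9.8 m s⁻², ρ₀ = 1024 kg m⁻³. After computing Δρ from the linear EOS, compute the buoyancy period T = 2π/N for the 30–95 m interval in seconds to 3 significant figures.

357 s

ΔT = -9.1 K, ΔS = +0.74 psu (deep − shallow).
Δρ/ρ₀ = −αΔT + βΔS = 1.456 × 10⁻³ + 5.994 × 10⁻⁴ = 2.0554 × 10⁻³, so Δρ ≈ 2.105 kg m⁻³.
N² = (g/ρ₀)·Δρ/Δz = g·(Δρ/ρ₀)/Δz = 9.8 × 2.0554 × 10⁻³ / 65 = 3.0989 × 10⁻⁴ s⁻².
N = √(3.0989 × 10⁻⁴) = 0.017604 rad s⁻¹ → T = 2π/N = 356.92 s ≈ 357 s.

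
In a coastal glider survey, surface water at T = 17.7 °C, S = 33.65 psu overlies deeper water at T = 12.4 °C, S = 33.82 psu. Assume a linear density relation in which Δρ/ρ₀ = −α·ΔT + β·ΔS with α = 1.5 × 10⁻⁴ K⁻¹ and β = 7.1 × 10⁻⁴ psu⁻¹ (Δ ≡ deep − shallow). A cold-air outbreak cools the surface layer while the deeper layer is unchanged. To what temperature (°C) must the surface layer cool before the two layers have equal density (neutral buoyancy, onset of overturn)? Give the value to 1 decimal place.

Neutral buoyancy requires Δρ = 0, i.e. −α(T_deep − T_surf′) + β(S_deep − S_surf) = 0.
T_surf′ = T_deep − (β/α)·ΔS = 12.4 − (7.1 × 10⁻⁴/1.5 × 10⁻⁴)·(+0.17) = 11.595 °C.
Cooling required: 17.7 − (11.595) = 6.105 °C.

11.6 °C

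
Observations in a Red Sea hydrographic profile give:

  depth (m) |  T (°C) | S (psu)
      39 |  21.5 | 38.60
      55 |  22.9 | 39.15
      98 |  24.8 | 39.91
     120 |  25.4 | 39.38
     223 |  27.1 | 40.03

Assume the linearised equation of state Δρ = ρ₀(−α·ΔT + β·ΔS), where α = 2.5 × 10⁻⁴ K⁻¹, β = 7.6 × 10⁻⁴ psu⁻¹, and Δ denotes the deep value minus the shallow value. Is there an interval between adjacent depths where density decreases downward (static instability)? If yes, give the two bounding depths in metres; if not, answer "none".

98–120 m

Evaluate Δρ/ρ₀ = −αΔT + βΔS across each adjacent pair:
  39–55 m: −αΔT+βΔS = −(2.5 × 10⁻⁴)(+1.4)+(7.6 × 10⁻⁴)(+0.55) = 6.8 × 10⁻⁵ → stable
  55–98 m: −αΔT+βΔS = −(2.5 × 10⁻⁴)(+1.9)+(7.6 × 10⁻⁴)(+0.76) = 1.0 × 10⁻⁴ → stable
  98–120 m: −αΔT+βΔS = −(2.5 × 10⁻⁴)(+0.6)+(7.6 × 10⁻⁴)(-0.53) = -5.5 × 10⁻⁴ → UNSTABLE
  120–223 m: −αΔT+βΔS = −(2.5 × 10⁻⁴)(+1.7)+(7.6 × 10⁻⁴)(+0.65) = 6.9 × 10⁻⁵ → stable
The 98–120 m interval has Δρ < 0: lighter water underlies denser water.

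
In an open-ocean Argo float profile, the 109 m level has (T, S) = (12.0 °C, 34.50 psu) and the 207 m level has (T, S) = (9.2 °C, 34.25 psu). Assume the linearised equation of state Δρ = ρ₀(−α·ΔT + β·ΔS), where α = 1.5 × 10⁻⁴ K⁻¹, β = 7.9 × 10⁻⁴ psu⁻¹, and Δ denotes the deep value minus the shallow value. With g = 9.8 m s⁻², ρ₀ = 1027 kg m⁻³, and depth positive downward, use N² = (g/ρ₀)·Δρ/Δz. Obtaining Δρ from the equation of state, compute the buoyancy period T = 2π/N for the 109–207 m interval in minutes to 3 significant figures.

22.2 min

ΔT = -2.8 K, ΔS = -0.25 psu (deep − shallow).
Δρ/ρ₀ = −αΔT + βΔS = 4.20 × 10⁻⁴ − 1.975 × 10⁻⁴ = 2.225 × 10⁻⁴, so Δρ ≈ 0.2285 kg m⁻³.
N² = (g/ρ₀)·Δρ/Δz = g·(Δρ/ρ₀)/Δz = 9.8 × 2.225 × 10⁻⁴ / 98 = 2.2250 × 10⁻⁵ s⁻².
N = √(2.2250 × 10⁻⁵) = 4.7170 × 10⁻³ rad s⁻¹ → T = 2π/N = 1.3320 × 10³ s = 22.200 min ≈ 22.2 min.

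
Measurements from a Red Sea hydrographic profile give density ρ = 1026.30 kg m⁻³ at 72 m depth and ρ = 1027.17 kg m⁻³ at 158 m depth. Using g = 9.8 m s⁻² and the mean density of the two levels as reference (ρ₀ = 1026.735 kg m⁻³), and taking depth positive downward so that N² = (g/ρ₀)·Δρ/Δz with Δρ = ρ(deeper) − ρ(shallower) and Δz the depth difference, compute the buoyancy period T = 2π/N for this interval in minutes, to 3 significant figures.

10.7 min

Δρ = 1027.17 − 1026.30 = 0.87 kg m⁻³ over Δz = 158 − 72 = 86 m.
N² = (9.8/1026.735) × (0.87/86) = 9.6558 × 10⁻⁵ s⁻².
N = √(9.6558 × 10⁻⁵) = 9.8264 × 10⁻³ rad s⁻¹, so T = 2π/N = 639.42 s = 10.657 min ≈ 10.7 min.
A positive N² confirms static stability across the interval.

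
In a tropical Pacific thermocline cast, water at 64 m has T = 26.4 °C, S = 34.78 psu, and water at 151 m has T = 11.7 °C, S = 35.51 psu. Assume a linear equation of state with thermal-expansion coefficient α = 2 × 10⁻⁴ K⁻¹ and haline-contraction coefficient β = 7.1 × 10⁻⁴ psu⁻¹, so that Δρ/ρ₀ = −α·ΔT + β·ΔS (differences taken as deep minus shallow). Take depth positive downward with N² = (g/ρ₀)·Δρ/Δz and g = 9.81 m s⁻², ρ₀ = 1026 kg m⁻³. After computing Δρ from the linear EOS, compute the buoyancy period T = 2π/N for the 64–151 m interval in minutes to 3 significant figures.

5.30 min

ΔT = -14.7 K, ΔS = +0.73 psu (deep − shallow).
Δρ/ρ₀ = −αΔT + βΔS = 2.94 × 10⁻³ + 5.183 × 10⁻⁴ = 3.4583 × 10⁻³, so Δρ ≈ 3.548 kg m⁻³.
N² = (g/ρ₀)·Δρ/Δz = g·(Δρ/ρ₀)/Δz = 9.81 × 3.4583 × 10⁻³ / 87 = 3.8995 × 10⁻⁴ s⁻².
N = √(3.8995 × 10⁻⁴) = 0.019747 rad s⁻¹ → T = 2π/N = 318.18 s = 5.3030 min ≈ 5.30 min.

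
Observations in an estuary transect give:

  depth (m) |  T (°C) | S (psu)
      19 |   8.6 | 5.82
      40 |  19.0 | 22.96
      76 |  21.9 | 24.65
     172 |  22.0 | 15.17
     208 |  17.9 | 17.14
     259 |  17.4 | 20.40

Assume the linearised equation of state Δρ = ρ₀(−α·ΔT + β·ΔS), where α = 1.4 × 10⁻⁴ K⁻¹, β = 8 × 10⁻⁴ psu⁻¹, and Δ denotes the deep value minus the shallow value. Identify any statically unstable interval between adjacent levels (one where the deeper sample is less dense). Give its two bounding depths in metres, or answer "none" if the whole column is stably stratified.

76–172 m

Evaluate Δρ/ρ₀ = −αΔT + βΔS across each adjacent pair:
  19–40 m: −αΔT+βΔS = −(1.4 × 10⁻⁴)(+10.4)+(8 × 10⁻⁴)(+17.14) = 0.012 → stable
  40–76 m: −αΔT+βΔS = −(1.4 × 10⁻⁴)(+2.9)+(8 × 10⁻⁴)(+1.69) = 9.5 × 10⁻⁴ → stable
  76–172 m: −αΔT+βΔS = −(1.4 × 10⁻⁴)(+0.1)+(8 × 10⁻⁴)(-9.48) = -7.6 × 10⁻³ → UNSTABLE
  172–208 m: −αΔT+βΔS = −(1.4 × 10⁻⁴)(-4.1)+(8 × 10⁻⁴)(+1.97) = 2.2 × 10⁻³ → stable
  208–259 m: −αΔT+βΔS = −(1.4 × 10⁻⁴)(-0.5)+(8 × 10⁻⁴)(+3.26) = 2.7 × 10⁻³ → stable
The 76–172 m interval has Δρ < 0: lighter water underlies denser water.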